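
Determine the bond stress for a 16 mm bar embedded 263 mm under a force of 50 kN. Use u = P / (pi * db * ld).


u = P / (pi * db * ld)
= 50 * 1000 / (pi * 16 * 263)
= 3.782 MPa

3.782


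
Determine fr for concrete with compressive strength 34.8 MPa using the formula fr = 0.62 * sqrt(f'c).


fr = 0.62 * sqrt(34.8)
= 3.657 MPa

3.657


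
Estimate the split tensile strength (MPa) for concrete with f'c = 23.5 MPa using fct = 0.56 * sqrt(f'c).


fct = 0.56 * sqrt(23.5)
= 0.56 * 4.848
= 2.715 MPa

2.715


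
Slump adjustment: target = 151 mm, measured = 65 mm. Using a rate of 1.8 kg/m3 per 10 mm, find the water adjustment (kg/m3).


Difference = 151 - 65 = 86 mm
Water adjustment = 86 * 1.8 / 10 = 15.5 kg/m3

15.5


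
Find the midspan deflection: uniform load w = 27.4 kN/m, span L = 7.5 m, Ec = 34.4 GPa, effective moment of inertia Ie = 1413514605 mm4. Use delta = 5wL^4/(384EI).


Convert: L = 7.5 m = 7500 mm, Ec = 34.4 GPa = 34400 MPa
delta = 5 * 27.4 * 7500^4 / (384 * 34400 * 1413514605)
= 23.22 mm

23.22


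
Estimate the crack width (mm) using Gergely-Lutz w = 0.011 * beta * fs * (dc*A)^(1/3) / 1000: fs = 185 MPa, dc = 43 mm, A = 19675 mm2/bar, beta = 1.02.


w = 0.011 * beta * fs * (dc * A)^(1/3) / 1000
= 0.011 * 1.02 * 185 * (43 * 19675)^(1/3) / 1000
= 0.196 mm

0.196


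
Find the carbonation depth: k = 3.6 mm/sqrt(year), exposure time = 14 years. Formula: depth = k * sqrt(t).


depth = k * sqrt(t)
= 3.6 * sqrt(14)
= 13.47 mm

13.47


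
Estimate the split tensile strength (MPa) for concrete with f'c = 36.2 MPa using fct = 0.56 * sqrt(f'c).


fct = 0.56 * sqrt(36.2)
= 0.56 * 6.017
= 3.369 MPa

3.369


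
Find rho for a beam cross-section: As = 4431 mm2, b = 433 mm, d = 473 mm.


rho = As / (b * d)
= 4431 / (433 * 473)
= 0.0216

0.0216


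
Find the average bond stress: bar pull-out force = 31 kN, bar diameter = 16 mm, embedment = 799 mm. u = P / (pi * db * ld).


u = P / (pi * db * ld)
= 31 * 1000 / (pi * 16 * 799)
= 0.772 MPa

0.772


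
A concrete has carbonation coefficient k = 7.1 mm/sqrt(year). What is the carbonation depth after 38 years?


depth = k * sqrt(t)
= 7.1 * sqrt(38)
= 43.77 mm

43.77


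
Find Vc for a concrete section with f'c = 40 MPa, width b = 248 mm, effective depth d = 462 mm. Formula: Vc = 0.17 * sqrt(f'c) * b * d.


Vc = 0.17 * sqrt(40) * 248 * 462 / 1000
= 123.19 kN

123.19


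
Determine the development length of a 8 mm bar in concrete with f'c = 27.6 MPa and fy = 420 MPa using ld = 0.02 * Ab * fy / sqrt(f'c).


Ab = pi * 8^2 / 4 = 50.265 mm2
ld = 0.02 * 50.265 * 420 / sqrt(27.6)
= 80.4 mm

80.4


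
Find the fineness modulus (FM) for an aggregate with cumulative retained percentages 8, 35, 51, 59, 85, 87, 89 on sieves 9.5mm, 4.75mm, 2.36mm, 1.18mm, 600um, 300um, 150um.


FM = sum(cumulative % retained) / 100
= 414 / 100
= 4.14

4.14


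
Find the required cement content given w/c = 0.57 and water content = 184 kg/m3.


Cement = water / (w/c)
= 184 / 0.57
= 322.8 kg/m3

322.8


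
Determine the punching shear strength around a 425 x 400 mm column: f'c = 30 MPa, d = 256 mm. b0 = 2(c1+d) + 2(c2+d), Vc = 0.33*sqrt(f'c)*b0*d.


b0 = 2*(425 + 256) + 2*(400 + 256) = 2674 mm
Vc = 0.33 * sqrt(30) * 2674 * 256 / 1000
= 1237.3 kN

1237.3


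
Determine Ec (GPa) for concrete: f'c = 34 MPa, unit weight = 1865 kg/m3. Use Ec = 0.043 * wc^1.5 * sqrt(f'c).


Ec = 0.043 * 1865^1.5 * sqrt(34) / 1000
= 20.19 GPa

20.19


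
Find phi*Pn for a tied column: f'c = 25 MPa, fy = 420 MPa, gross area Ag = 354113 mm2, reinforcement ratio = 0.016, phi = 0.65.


Ast = rho * Ag = 0.016 * 354113 = 5665.808 mm2
phi*Pn = 0.65 * 0.80 * (0.85 * 25 * (354113 - 5665.808) + 420 * 5665.808) / 1000
= 5087.75 kN

5087.75


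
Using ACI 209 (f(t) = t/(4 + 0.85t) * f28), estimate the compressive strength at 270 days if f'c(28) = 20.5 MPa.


f(270) = 270 / (4 + 0.85 * 270) * 20.5
= 270 / 233.5 * 20.5
= 23.7 MPa

23.7


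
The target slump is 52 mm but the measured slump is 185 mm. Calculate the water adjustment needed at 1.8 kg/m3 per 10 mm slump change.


Difference = 52 - 185 = -133 mm
Water adjustment = -133 * 1.8 / 10 = -23.9 kg/m3

-23.9


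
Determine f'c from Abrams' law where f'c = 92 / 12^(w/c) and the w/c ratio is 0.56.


f'c = 92 / 12^0.56
= 92 / 4.021
= 22.88 MPa

22.88


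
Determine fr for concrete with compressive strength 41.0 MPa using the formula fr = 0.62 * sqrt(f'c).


fr = 0.62 * sqrt(41.0)
= 3.97 MPa

3.97


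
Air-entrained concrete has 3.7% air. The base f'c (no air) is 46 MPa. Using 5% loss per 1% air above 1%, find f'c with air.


Strength loss = (3.7 - 1) * 5 = 13.5%
f'c = 46 * (1 - 13.5/100)
= 39.79 MPa

39.79


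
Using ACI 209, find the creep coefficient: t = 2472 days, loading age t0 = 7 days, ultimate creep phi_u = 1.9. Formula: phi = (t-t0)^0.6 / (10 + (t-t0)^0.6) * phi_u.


dt = 2472 - 7 = 2465
phi = 2465^0.6 / (10 + 2465^0.6) * 1.9
= 1.74

1.74


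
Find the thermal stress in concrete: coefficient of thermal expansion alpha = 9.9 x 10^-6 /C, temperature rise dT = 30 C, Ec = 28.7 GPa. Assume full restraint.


sigma = alpha * dT * Ec
= 9.9e-6 * 30 * 28.7 * 1000
= 8.524 MPa

8.524


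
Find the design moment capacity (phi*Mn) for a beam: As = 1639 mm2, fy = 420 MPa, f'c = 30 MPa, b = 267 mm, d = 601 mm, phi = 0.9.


a = As * fy / (0.85 * f'c * b)
= 1639 * 420 / (0.85 * 30 * 267)
= 101.106 mm
Mn = As * fy * (d - a/2) / 10^6
= 378.9167 kN-m
phi*Mn = 0.9 * 378.9167 = 341.03 kN-m

341.03


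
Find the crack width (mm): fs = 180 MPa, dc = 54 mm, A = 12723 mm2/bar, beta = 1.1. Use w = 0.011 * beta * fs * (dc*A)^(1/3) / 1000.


w = 0.011 * beta * fs * (dc * A)^(1/3) / 1000
= 0.011 * 1.1 * 180 * (54 * 12723)^(1/3) / 1000
= 0.192 mm

0.192


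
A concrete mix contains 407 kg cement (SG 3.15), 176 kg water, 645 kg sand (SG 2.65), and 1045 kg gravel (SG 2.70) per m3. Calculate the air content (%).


Vol cement = 407 / (3.15 * 1000) = 0.129206 m3
Vol water = 176 / 1000 = 0.176 m3
Vol sand = 645 / (2.65 * 1000) = 0.243396 m3
Vol gravel = 1045 / (2.70 * 1000) = 0.387037 m3
Total solid + water volume = 0.93564 m3
Air = (1 - 0.93564) * 100 = 6.44%

6.44


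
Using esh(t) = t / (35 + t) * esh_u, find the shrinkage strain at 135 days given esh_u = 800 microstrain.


esh(135) = 135 / (35 + 135) * 800
= 135 / 170 * 800
= 635.3 microstrain

635.3


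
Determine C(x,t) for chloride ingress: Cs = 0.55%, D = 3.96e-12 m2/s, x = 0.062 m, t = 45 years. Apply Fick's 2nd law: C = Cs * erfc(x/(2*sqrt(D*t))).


t_seconds = 45 * 365.25 * 24 * 3600 = 1420092000.0 s
arg = 0.062 / (2 * sqrt(3.96e-12 * 1420092000.0))
= 0.4134
erfc(0.4134) = 0.5588
C = 0.55 * 0.5588 = 0.3073%

0.3073


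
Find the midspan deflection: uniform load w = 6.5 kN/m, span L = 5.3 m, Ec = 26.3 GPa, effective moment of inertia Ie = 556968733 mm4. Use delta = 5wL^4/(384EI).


Convert: L = 5.3 m = 5300 mm, Ec = 26.3 GPa = 26300 MPa
delta = 5 * 6.5 * 5300^4 / (384 * 26300 * 556968733)
= 4.56 mm

4.56


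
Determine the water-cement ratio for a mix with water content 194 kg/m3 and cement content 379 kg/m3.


w/c = water / cement
w/c = 194 / 379 = 0.512

0.512


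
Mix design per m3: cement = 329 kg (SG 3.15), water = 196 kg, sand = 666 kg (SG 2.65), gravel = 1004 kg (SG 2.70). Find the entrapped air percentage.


Vol cement = 329 / (3.15 * 1000) = 0.104444 m3
Vol water = 196 / 1000 = 0.196 m3
Vol sand = 666 / (2.65 * 1000) = 0.251321 m3
Vol gravel = 1004 / (2.70 * 1000) = 0.371852 m3
Total solid + water volume = 0.923617 m3
Air = (1 - 0.923617) * 100 = 7.64%

7.64


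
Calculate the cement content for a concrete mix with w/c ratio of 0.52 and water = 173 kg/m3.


Cement = water / (w/c)
= 173 / 0.52
= 332.7 kg/m3

332.7


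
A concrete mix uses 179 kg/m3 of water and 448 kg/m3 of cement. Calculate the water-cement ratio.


w/c = water / cement
w/c = 179 / 448 = 0.4

0.4


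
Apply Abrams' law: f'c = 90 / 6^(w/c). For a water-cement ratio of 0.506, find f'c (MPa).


f'c = 90 / 6^0.506
= 90 / 2.476
= 36.35 MPa

36.35


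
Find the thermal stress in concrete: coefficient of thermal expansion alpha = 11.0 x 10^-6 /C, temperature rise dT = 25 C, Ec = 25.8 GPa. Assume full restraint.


sigma = alpha * dT * Ec
= 11.0e-6 * 25 * 25.8 * 1000
= 7.095 MPa

7.095


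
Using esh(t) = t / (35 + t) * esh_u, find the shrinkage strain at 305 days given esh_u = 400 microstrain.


esh(305) = 305 / (35 + 305) * 400
= 305 / 340 * 400
= 358.8 microstrain

358.8


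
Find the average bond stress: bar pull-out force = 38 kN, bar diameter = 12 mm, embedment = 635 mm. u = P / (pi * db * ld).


u = P / (pi * db * ld)
= 38 * 1000 / (pi * 12 * 635)
= 1.587 MPa

1.587


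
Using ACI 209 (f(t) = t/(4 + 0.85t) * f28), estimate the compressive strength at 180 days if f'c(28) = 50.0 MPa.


f(180) = 180 / (4 + 0.85 * 180) * 50.0
= 180 / 157.0 * 50.0
= 57.32 MPa

57.32


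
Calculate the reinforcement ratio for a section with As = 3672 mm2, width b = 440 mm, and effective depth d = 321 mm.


rho = As / (b * d)
= 3672 / (440 * 321)
= 0.026

0.026


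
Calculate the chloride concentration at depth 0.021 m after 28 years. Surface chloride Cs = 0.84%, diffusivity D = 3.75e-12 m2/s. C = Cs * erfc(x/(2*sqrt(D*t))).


t_seconds = 28 * 365.25 * 24 * 3600 = 883612800.0 s
arg = 0.021 / (2 * sqrt(3.75e-12 * 883612800.0))
= 0.1824
erfc(0.1824) = 0.7964
C = 0.84 * 0.7964 = 0.669%

0.669


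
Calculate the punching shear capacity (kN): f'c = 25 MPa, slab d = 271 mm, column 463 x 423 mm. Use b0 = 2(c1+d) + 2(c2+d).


b0 = 2*(463 + 271) + 2*(423 + 271) = 2856 mm
Vc = 0.33 * sqrt(25) * 2856 * 271 / 1000
= 1277.06 kN

1277.06


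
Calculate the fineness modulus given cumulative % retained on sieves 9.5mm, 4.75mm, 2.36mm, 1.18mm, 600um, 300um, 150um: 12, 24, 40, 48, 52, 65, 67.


FM = sum(cumulative % retained) / 100
= 308 / 100
= 3.08

3.08


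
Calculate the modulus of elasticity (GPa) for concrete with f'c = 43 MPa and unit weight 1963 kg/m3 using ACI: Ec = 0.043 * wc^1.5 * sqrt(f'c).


Ec = 0.043 * 1963^1.5 * sqrt(43) / 1000
= 24.52 GPa

24.52


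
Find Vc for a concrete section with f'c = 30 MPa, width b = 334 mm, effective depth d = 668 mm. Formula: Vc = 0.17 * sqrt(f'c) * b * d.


Vc = 0.17 * sqrt(30) * 334 * 668 / 1000
= 207.75 kN

207.75


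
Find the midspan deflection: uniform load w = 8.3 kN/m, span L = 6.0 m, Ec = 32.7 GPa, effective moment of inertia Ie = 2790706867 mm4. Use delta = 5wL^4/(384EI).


Convert: L = 6.0 m = 6000 mm, Ec = 32.7 GPa = 32700 MPa
delta = 5 * 8.3 * 6000^4 / (384 * 32700 * 2790706867)
= 1.53 mm

1.53


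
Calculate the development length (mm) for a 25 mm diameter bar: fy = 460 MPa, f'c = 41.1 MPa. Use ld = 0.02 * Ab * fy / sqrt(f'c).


Ab = pi * 25^2 / 4 = 490.874 mm2
ld = 0.02 * 490.874 * 460 / sqrt(41.1)
= 704.4 mm

704.4


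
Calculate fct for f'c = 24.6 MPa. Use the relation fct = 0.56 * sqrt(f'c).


fct = 0.56 * sqrt(24.6)
= 0.56 * 4.96
= 2.778 MPa

2.778


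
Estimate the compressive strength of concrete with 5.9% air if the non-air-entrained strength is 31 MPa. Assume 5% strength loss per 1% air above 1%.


Strength loss = (5.9 - 1) * 5 = 24.5%
f'c = 31 * (1 - 24.5/100)
= 23.41 MPa

23.41


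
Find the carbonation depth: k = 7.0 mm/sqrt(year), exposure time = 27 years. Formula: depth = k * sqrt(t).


depth = k * sqrt(t)
= 7.0 * sqrt(27)
= 36.37 mm

36.37


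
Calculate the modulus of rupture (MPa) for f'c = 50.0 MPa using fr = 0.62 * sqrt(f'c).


fr = 0.62 * sqrt(50.0)
= 4.384 MPa

4.384


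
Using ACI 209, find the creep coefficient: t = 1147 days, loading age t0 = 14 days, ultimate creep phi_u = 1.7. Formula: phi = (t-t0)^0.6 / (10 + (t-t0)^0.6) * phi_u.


dt = 1147 - 14 = 1133
phi = 1133^0.6 / (10 + 1133^0.6) * 1.7
= 1.482

1.482


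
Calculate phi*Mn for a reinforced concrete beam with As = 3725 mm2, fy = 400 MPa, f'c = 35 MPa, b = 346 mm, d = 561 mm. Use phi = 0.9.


a = As * fy / (0.85 * f'c * b)
= 3725 * 400 / (0.85 * 35 * 346)
= 144.7515 mm
Mn = As * fy * (d - a/2) / 10^6
= 728.0501 kN-m
phi*Mn = 0.9 * 728.0501 = 655.25 kN-m

655.25


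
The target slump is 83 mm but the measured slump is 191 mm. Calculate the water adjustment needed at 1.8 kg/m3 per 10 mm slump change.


Difference = 83 - 191 = -108 mm
Water adjustment = -108 * 1.8 / 10 = -19.4 kg/m3

-19.4


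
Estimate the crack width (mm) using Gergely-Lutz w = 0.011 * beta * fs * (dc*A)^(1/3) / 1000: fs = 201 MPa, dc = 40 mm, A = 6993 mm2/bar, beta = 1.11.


w = 0.011 * beta * fs * (dc * A)^(1/3) / 1000
= 0.011 * 1.11 * 201 * (40 * 6993)^(1/3) / 1000
= 0.161 mm

0.161


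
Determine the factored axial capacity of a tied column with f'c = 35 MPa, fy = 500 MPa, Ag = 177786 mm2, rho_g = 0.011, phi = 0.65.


Ast = rho * Ag = 0.011 * 177786 = 1955.646 mm2
phi*Pn = 0.65 * 0.80 * (0.85 * 35 * (177786 - 1955.646) + 500 * 1955.646) / 1000
= 3228.56 kN

3228.56


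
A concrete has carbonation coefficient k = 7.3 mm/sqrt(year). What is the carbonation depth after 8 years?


depth = k * sqrt(t)
= 7.3 * sqrt(8)
= 20.65 mm

20.65


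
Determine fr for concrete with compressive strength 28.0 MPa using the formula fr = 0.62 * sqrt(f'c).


fr = 0.62 * sqrt(28.0)
= 3.281 MPa

3.281


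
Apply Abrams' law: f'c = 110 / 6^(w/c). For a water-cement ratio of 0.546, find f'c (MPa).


f'c = 110 / 6^0.546
= 110 / 2.66
= 41.35 MPa

41.35


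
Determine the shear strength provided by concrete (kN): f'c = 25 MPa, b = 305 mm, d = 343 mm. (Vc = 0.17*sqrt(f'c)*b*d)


Vc = 0.17 * sqrt(25) * 305 * 343 / 1000
= 88.92 kN

88.92


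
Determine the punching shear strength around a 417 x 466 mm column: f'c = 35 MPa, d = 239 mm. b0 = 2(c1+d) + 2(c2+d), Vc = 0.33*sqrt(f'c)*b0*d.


b0 = 2*(417 + 239) + 2*(466 + 239) = 2722 mm
Vc = 0.33 * sqrt(35) * 2722 * 239 / 1000
= 1270.09 kN

1270.09


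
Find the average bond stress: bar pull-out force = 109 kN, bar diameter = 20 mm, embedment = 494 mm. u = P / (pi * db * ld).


u = P / (pi * db * ld)
= 109 * 1000 / (pi * 20 * 494)
= 3.512 MPa

3.512


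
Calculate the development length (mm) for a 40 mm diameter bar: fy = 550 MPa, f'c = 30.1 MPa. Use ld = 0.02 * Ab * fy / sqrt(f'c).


Ab = pi * 40^2 / 4 = 1256.637 mm2
ld = 0.02 * 1256.637 * 550 / sqrt(30.1)
= 2519.5 mm

2519.5


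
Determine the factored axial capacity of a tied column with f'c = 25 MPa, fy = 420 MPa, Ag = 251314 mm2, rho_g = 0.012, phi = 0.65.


Ast = rho * Ag = 0.012 * 251314 = 3015.768 mm2
phi*Pn = 0.65 * 0.80 * (0.85 * 25 * (251314 - 3015.768) + 420 * 3015.768) / 1000
= 3402.34 kN

3402.34


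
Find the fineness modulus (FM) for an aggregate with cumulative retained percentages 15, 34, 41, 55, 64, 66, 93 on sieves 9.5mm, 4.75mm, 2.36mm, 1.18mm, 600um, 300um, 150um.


FM = sum(cumulative % retained) / 100
= 368 / 100
= 3.68

3.68


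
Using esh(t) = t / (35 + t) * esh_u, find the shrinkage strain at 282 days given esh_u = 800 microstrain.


esh(282) = 282 / (35 + 282) * 800
= 282 / 317 * 800
= 711.7 microstrain

711.7


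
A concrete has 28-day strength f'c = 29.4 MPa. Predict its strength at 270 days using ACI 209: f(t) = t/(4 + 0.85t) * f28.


f(270) = 270 / (4 + 0.85 * 270) * 29.4
= 270 / 233.5 * 29.4
= 34.0 MPa

34.0


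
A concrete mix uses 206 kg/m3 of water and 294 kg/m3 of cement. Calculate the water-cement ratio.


w/c = water / cement
w/c = 206 / 294 = 0.701

0.701


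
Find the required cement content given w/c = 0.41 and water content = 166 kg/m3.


Cement = water / (w/c)
= 166 / 0.41
= 404.9 kg/m3

404.9


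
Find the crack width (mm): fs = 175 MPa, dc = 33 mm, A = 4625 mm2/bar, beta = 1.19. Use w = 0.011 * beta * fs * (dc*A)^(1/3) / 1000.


w = 0.011 * beta * fs * (dc * A)^(1/3) / 1000
= 0.011 * 1.19 * 175 * (33 * 4625)^(1/3) / 1000
= 0.122 mm

0.122


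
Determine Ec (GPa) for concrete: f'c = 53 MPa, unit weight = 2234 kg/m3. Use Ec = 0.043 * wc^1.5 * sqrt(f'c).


Ec = 0.043 * 2234^1.5 * sqrt(53) / 1000
= 33.05 GPa

33.05


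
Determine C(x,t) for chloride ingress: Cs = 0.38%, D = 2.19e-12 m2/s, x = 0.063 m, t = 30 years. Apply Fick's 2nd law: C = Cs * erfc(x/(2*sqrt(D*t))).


t_seconds = 30 * 365.25 * 24 * 3600 = 946728000.0 s
arg = 0.063 / (2 * sqrt(2.19e-12 * 946728000.0))
= 0.6918
erfc(0.6918) = 0.3279
C = 0.38 * 0.3279 = 0.1246%

0.1246


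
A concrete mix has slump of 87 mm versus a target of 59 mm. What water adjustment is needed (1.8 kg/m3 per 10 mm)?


Difference = 59 - 87 = -28 mm
Water adjustment = -28 * 1.8 / 10 = -5.0 kg/m3

-5.0


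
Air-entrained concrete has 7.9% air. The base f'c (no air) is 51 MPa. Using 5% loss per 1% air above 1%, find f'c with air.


Strength loss = (7.9 - 1) * 5 = 34.5%
f'c = 51 * (1 - 34.5/100)
= 33.41 MPa

33.41


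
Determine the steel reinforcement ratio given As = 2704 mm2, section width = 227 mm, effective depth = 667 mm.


rho = As / (b * d)
= 2704 / (227 * 667)
= 0.0179

0.0179


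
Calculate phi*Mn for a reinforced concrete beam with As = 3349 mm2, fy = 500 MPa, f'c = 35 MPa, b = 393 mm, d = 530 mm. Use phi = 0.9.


a = As * fy / (0.85 * f'c * b)
= 3349 * 500 / (0.85 * 35 * 393)
= 143.2206 mm
Mn = As * fy * (d - a/2) / 10^6
= 767.5735 kN-m
phi*Mn = 0.9 * 767.5735 = 690.82 kN-m

690.82


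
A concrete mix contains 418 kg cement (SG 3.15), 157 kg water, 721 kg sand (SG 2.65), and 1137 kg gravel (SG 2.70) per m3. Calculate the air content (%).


Vol cement = 418 / (3.15 * 1000) = 0.132698 m3
Vol water = 157 / 1000 = 0.157 m3
Vol sand = 721 / (2.65 * 1000) = 0.272075 m3
Vol gravel = 1137 / (2.70 * 1000) = 0.421111 m3
Total solid + water volume = 0.982885 m3
Air = (1 - 0.982885) * 100 = 1.71%

1.71


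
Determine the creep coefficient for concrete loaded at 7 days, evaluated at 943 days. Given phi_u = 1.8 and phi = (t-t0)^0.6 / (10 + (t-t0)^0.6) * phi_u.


dt = 943 - 7 = 936
phi = 936^0.6 / (10 + 936^0.6) * 1.8
= 1.545

1.545


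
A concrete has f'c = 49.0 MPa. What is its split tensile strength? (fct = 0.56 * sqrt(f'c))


fct = 0.56 * sqrt(49.0)
= 0.56 * 7.0
= 3.92 MPa

3.92


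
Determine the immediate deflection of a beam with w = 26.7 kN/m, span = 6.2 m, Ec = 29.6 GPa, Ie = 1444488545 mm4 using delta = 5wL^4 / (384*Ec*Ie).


Convert: L = 6.2 m = 6200 mm, Ec = 29.6 GPa = 29600 MPa
delta = 5 * 26.7 * 6200^4 / (384 * 29600 * 1444488545)
= 12.01 mm

12.01


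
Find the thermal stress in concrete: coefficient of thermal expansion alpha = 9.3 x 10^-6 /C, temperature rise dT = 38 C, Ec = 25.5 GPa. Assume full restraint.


sigma = alpha * dT * Ec
= 9.3e-6 * 38 * 25.5 * 1000
= 9.012 MPa

9.012


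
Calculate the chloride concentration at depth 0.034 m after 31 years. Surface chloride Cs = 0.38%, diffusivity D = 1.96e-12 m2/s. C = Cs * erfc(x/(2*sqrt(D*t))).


t_seconds = 31 * 365.25 * 24 * 3600 = 978285600.0 s
arg = 0.034 / (2 * sqrt(1.96e-12 * 978285600.0))
= 0.3882
erfc(0.3882) = 0.583
C = 0.38 * 0.583 = 0.2215%

0.2215


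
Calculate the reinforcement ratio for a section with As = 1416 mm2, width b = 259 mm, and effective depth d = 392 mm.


rho = As / (b * d)
= 1416 / (259 * 392)
= 0.0139

0.0139


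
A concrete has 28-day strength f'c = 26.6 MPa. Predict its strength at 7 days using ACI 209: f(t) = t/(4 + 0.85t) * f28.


f(7) = 7 / (4 + 0.85 * 7) * 26.6
= 7 / 9.95 * 26.6
= 18.71 MPa

18.71


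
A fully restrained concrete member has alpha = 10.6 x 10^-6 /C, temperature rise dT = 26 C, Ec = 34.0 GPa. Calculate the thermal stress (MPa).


sigma = alpha * dT * Ec
= 10.6e-6 * 26 * 34.0 * 1000
= 9.37 MPa

9.37


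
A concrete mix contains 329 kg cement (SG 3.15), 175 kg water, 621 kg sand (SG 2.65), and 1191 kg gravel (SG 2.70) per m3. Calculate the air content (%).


Vol cement = 329 / (3.15 * 1000) = 0.104444 m3
Vol water = 175 / 1000 = 0.175 m3
Vol sand = 621 / (2.65 * 1000) = 0.23434 m3
Vol gravel = 1191 / (2.70 * 1000) = 0.441111 m3
Total solid + water volume = 0.954895 m3
Air = (1 - 0.954895) * 100 = 4.51%

4.51


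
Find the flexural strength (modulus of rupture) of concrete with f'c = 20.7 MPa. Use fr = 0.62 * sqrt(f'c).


fr = 0.62 * sqrt(20.7)
= 2.821 MPa

2.821


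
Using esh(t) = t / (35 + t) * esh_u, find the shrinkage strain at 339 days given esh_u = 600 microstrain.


esh(339) = 339 / (35 + 339) * 600
= 339 / 374 * 600
= 543.9 microstrain

543.9


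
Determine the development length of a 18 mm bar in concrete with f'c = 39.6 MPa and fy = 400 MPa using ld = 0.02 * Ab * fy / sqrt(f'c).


Ab = pi * 18^2 / 4 = 254.469 mm2
ld = 0.02 * 254.469 * 400 / sqrt(39.6)
= 323.5 mm

323.5


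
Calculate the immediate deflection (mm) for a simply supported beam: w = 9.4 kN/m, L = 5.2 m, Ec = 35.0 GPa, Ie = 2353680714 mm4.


Convert: L = 5.2 m = 5200 mm, Ec = 35.0 GPa = 35000 MPa
delta = 5 * 9.4 * 5200^4 / (384 * 35000 * 2353680714)
= 1.09 mm

1.09


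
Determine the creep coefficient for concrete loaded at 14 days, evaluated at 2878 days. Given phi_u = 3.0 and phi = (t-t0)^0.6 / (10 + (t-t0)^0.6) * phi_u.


dt = 2878 - 14 = 2864
phi = 2864^0.6 / (10 + 2864^0.6) * 3.0
= 2.767

2.767


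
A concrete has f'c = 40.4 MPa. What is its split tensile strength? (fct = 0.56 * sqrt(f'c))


fct = 0.56 * sqrt(40.4)
= 0.56 * 6.356
= 3.559 MPa

3.559


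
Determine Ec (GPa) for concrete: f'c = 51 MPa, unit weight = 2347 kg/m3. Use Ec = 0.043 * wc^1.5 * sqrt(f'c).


Ec = 0.043 * 2347^1.5 * sqrt(51) / 1000
= 34.92 GPa

34.92


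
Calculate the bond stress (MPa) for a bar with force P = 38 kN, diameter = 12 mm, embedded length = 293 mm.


u = P / (pi * db * ld)
= 38 * 1000 / (pi * 12 * 293)
= 3.44 MPa

3.44


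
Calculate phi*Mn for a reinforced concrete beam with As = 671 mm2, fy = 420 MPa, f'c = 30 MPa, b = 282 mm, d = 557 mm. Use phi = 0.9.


a = As * fy / (0.85 * f'c * b)
= 671 * 420 / (0.85 * 30 * 282)
= 39.1907 mm
Mn = As * fy * (d - a/2) / 10^6
= 151.4514 kN-m
phi*Mn = 0.9 * 151.4514 = 136.31 kN-m

136.31


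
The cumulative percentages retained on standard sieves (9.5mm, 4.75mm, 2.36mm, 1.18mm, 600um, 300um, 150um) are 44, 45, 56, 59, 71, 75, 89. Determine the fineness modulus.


FM = sum(cumulative % retained) / 100
= 439 / 100
= 4.39

4.39


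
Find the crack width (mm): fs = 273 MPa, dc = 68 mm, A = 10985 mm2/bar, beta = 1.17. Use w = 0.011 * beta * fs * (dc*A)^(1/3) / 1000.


w = 0.011 * beta * fs * (dc * A)^(1/3) / 1000
= 0.011 * 1.17 * 273 * (68 * 10985)^(1/3) / 1000
= 0.319 mm

0.319


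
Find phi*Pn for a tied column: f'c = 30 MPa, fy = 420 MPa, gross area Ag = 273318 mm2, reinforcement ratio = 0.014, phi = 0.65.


Ast = rho * Ag = 0.014 * 273318 = 3826.452 mm2
phi*Pn = 0.65 * 0.80 * (0.85 * 30 * (273318 - 3826.452) + 420 * 3826.452) / 1000
= 4409.16 kN

4409.16


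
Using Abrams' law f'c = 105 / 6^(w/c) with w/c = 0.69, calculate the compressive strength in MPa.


f'c = 105 / 6^0.69
= 105 / 3.443
= 30.5 MPa

30.5


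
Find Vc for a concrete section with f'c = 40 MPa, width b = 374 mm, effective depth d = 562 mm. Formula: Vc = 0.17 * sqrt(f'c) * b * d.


Vc = 0.17 * sqrt(40) * 374 * 562 / 1000
= 225.99 kN

225.99


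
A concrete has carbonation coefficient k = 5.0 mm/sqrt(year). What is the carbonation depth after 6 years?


depth = k * sqrt(t)
= 5.0 * sqrt(6)
= 12.25 mm

12.25


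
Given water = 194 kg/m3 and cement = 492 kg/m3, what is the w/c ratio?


w/c = water / cement
w/c = 194 / 492 = 0.394

0.394


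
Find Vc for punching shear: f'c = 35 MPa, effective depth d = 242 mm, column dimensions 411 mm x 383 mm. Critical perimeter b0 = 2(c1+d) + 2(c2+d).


b0 = 2*(411 + 242) + 2*(383 + 242) = 2556 mm
Vc = 0.33 * sqrt(35) * 2556 * 242 / 1000
= 1207.6 kN

1207.6


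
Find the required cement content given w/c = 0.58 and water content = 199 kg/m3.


Cement = water / (w/c)
= 199 / 0.58
= 343.1 kg/m3

343.1


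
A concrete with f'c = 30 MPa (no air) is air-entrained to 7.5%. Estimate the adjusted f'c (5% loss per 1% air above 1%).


Strength loss = (7.5 - 1) * 5 = 32.5%
f'c = 30 * (1 - 32.5/100)
= 20.25 MPa

20.25


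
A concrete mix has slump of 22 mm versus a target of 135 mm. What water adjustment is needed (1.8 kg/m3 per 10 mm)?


Difference = 135 - 22 = 113 mm
Water adjustment = 113 * 1.8 / 10 = 20.3 kg/m3

20.3


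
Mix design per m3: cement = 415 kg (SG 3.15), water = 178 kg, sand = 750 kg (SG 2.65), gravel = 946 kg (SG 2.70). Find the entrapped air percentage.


Vol cement = 415 / (3.15 * 1000) = 0.131746 m3
Vol water = 178 / 1000 = 0.178 m3
Vol sand = 750 / (2.65 * 1000) = 0.283019 m3
Vol gravel = 946 / (2.70 * 1000) = 0.35037 m3
Total solid + water volume = 0.943135 m3
Air = (1 - 0.943135) * 100 = 5.69%

5.69


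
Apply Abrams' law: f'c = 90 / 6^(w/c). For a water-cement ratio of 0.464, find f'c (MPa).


f'c = 90 / 6^0.464
= 90 / 2.296
= 39.19 MPa

39.19


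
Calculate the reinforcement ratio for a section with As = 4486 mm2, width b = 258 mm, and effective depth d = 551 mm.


rho = As / (b * d)
= 4486 / (258 * 551)
= 0.0316

0.0316


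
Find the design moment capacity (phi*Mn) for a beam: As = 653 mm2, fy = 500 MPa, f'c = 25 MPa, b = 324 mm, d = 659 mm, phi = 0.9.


a = As * fy / (0.85 * f'c * b)
= 653 * 500 / (0.85 * 25 * 324)
= 47.4219 mm
Mn = As * fy * (d - a/2) / 10^6
= 207.4219 kN-m
phi*Mn = 0.9 * 207.4219 = 186.68 kN-m

186.68


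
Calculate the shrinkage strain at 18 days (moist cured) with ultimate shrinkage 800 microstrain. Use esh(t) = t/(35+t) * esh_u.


esh(18) = 18 / (35 + 18) * 800
= 18 / 53 * 800
= 271.7 microstrain

271.7


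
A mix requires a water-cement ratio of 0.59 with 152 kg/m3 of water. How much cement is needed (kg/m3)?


Cement = water / (w/c)
= 152 / 0.59
= 257.6 kg/m3

257.6


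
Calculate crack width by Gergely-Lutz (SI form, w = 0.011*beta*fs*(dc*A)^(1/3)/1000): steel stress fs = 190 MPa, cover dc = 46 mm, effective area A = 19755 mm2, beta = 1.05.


w = 0.011 * beta * fs * (dc * A)^(1/3) / 1000
= 0.011 * 1.05 * 190 * (46 * 19755)^(1/3) / 1000
= 0.213 mm

0.213


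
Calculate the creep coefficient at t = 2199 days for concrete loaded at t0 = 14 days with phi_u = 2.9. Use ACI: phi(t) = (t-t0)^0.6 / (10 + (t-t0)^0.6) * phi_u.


dt = 2199 - 14 = 2185
phi = 2185^0.6 / (10 + 2185^0.6) * 2.9
= 2.638

2.638


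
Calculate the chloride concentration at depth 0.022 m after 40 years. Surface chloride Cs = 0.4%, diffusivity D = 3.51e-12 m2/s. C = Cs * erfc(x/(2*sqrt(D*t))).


t_seconds = 40 * 365.25 * 24 * 3600 = 1262304000.0 s
arg = 0.022 / (2 * sqrt(3.51e-12 * 1262304000.0))
= 0.1653
erfc(0.1653) = 0.8152
C = 0.4 * 0.8152 = 0.3261%

0.3261


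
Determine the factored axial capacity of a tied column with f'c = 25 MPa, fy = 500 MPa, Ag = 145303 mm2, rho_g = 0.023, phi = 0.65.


Ast = rho * Ag = 0.023 * 145303 = 3341.969 mm2
phi*Pn = 0.65 * 0.80 * (0.85 * 25 * (145303 - 3341.969) + 500 * 3341.969) / 1000
= 2437.58 kN

2437.58


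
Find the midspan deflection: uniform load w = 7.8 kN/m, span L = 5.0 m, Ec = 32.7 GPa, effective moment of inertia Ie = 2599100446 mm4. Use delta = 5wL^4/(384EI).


Convert: L = 5.0 m = 5000 mm, Ec = 32.7 GPa = 32700 MPa
delta = 5 * 7.8 * 5000^4 / (384 * 32700 * 2599100446)
= 0.75 mm

0.75


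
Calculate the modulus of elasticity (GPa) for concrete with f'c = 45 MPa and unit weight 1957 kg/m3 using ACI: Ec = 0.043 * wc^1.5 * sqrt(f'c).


Ec = 0.043 * 1957^1.5 * sqrt(45) / 1000
= 24.97 GPa

24.97


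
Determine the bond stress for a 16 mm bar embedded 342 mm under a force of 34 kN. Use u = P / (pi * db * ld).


u = P / (pi * db * ld)
= 34 * 1000 / (pi * 16 * 342)
= 1.978 MPa

1.978


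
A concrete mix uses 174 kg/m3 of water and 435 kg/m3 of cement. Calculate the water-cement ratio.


w/c = water / cement
w/c = 174 / 435 = 0.4

0.4


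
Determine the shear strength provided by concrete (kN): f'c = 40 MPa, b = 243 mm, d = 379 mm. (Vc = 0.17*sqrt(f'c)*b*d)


Vc = 0.17 * sqrt(40) * 243 * 379 / 1000
= 99.02 kN

99.02


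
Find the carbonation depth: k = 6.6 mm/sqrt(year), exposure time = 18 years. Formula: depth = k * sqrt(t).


depth = k * sqrt(t)
= 6.6 * sqrt(18)
= 28.0 mm

28.0


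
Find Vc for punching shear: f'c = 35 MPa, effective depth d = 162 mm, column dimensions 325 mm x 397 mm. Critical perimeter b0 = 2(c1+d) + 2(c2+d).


b0 = 2*(325 + 162) + 2*(397 + 162) = 2092 mm
Vc = 0.33 * sqrt(35) * 2092 * 162 / 1000
= 661.64 kN

661.64


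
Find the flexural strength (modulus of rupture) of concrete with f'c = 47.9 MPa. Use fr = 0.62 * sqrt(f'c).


fr = 0.62 * sqrt(47.9)
= 4.291 MPa

4.291


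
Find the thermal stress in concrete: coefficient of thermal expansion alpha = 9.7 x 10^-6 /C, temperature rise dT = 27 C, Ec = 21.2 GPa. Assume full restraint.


sigma = alpha * dT * Ec
= 9.7e-6 * 27 * 21.2 * 1000
= 5.552 MPa

5.552


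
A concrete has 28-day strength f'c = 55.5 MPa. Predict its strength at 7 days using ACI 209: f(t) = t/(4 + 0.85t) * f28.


f(7) = 7 / (4 + 0.85 * 7) * 55.5
= 7 / 9.95 * 55.5
= 39.05 MPa

39.05


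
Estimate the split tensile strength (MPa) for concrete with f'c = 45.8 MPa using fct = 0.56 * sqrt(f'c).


fct = 0.56 * sqrt(45.8)
= 0.56 * 6.768
= 3.79 MPa

3.79


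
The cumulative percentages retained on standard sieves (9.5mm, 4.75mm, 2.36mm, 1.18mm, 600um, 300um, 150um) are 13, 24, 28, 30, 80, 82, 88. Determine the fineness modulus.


FM = sum(cumulative % retained) / 100
= 345 / 100
= 3.45

3.45


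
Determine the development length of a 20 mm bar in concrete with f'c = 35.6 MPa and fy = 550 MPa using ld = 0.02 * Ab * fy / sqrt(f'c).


Ab = pi * 20^2 / 4 = 314.159 mm2
ld = 0.02 * 314.159 * 550 / sqrt(35.6)
= 579.2 mm

579.2


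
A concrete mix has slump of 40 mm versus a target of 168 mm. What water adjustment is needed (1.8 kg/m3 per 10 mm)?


Difference = 168 - 40 = 128 mm
Water adjustment = 128 * 1.8 / 10 = 23.0 kg/m3

23.0


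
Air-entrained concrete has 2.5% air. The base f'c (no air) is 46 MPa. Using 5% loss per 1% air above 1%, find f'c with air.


Strength loss = (2.5 - 1) * 5 = 7.5%
f'c = 46 * (1 - 7.5/100)
= 42.55 MPa

42.55


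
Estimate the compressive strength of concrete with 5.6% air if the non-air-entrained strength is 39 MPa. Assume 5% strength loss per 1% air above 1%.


Strength loss = (5.6 - 1) * 5 = 23.0%
f'c = 39 * (1 - 23.0/100)
= 30.03 MPa

30.03


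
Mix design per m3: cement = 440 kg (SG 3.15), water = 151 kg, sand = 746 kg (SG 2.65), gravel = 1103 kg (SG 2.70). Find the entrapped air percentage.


Vol cement = 440 / (3.15 * 1000) = 0.139683 m3
Vol water = 151 / 1000 = 0.151 m3
Vol sand = 746 / (2.65 * 1000) = 0.281509 m3
Vol gravel = 1103 / (2.70 * 1000) = 0.408519 m3
Total solid + water volume = 0.98071 m3
Air = (1 - 0.98071) * 100 = 1.93%

1.93


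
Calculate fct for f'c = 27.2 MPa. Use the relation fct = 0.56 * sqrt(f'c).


fct = 0.56 * sqrt(27.2)
= 0.56 * 5.215
= 2.921 MPa

2.921


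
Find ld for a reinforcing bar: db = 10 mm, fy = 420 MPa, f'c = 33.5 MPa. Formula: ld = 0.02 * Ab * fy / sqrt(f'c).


Ab = pi * 10^2 / 4 = 78.54 mm2
ld = 0.02 * 78.54 * 420 / sqrt(33.5)
= 114.0 mm

114.0


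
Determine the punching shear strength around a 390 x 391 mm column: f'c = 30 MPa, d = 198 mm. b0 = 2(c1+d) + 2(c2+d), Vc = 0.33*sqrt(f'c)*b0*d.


b0 = 2*(390 + 198) + 2*(391 + 198) = 2354 mm
Vc = 0.33 * sqrt(30) * 2354 * 198 / 1000
= 842.45 kN

842.45


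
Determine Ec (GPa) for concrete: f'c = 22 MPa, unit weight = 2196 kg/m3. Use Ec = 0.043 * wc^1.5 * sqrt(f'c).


Ec = 0.043 * 2196^1.5 * sqrt(22) / 1000
= 20.76 GPa

20.76


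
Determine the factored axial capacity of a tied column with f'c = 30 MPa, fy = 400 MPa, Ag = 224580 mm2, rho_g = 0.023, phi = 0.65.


Ast = rho * Ag = 0.023 * 224580 = 5165.34 mm2
phi*Pn = 0.65 * 0.80 * (0.85 * 30 * (224580 - 5165.34) + 400 * 5165.34) / 1000
= 3983.83 kN

3983.83


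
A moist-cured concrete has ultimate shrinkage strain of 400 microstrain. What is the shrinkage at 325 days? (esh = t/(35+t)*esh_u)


esh(325) = 325 / (35 + 325) * 400
= 325 / 360 * 400
= 361.1 microstrain

361.1


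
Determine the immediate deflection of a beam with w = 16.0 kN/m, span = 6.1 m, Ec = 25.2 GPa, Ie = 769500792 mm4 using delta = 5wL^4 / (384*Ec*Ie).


Convert: L = 6.1 m = 6100 mm, Ec = 25.2 GPa = 25200 MPa
delta = 5 * 16.0 * 6100^4 / (384 * 25200 * 769500792)
= 14.88 mm

14.88


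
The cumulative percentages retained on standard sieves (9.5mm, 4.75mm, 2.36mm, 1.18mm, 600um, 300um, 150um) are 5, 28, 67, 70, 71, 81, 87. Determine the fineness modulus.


FM = sum(cumulative % retained) / 100
= 409 / 100
= 4.09

4.09


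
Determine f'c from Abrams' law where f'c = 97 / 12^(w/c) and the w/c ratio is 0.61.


f'c = 97 / 12^0.61
= 97 / 4.553
= 21.3 MPa

21.3


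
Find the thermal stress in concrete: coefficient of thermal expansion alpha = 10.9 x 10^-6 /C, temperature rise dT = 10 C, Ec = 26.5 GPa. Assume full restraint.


sigma = alpha * dT * Ec
= 10.9e-6 * 10 * 26.5 * 1000
= 2.889 MPa

2.889


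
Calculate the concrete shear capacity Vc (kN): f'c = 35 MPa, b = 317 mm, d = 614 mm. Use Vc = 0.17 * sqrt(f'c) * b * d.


Vc = 0.17 * sqrt(35) * 317 * 614 / 1000
= 195.75 kN

195.75


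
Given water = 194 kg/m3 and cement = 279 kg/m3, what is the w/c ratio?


w/c = water / cement
w/c = 194 / 279 = 0.695

0.695


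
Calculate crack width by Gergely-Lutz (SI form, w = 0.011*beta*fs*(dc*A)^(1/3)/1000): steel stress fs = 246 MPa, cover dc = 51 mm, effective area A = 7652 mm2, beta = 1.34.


w = 0.011 * beta * fs * (dc * A)^(1/3) / 1000
= 0.011 * 1.34 * 246 * (51 * 7652)^(1/3) / 1000
= 0.265 mm

0.265


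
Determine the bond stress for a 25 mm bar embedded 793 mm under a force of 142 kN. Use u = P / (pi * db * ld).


u = P / (pi * db * ld)
= 142 * 1000 / (pi * 25 * 793)
= 2.28 MPa

2.28


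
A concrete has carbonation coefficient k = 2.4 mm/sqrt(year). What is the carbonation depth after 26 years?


depth = k * sqrt(t)
= 2.4 * sqrt(26)
= 12.24 mm

12.24


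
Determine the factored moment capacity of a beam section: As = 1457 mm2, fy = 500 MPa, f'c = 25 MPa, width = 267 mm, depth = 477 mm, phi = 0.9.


a = As * fy / (0.85 * f'c * b)
= 1457 * 500 / (0.85 * 25 * 267)
= 128.3983 mm
Mn = As * fy * (d - a/2) / 10^6
= 300.7254 kN-m
phi*Mn = 0.9 * 300.7254 = 270.65 kN-m

270.65


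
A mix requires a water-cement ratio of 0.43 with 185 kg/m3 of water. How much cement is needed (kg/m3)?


Cement = water / (w/c)
= 185 / 0.43
= 430.2 kg/m3

430.2


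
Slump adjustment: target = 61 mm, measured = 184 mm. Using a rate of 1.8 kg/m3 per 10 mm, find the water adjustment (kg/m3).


Difference = 61 - 184 = -123 mm
Water adjustment = -123 * 1.8 / 10 = -22.1 kg/m3

-22.1


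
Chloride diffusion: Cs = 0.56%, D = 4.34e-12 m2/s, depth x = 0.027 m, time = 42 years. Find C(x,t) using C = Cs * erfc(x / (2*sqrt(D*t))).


t_seconds = 42 * 365.25 * 24 * 3600 = 1325419200.0 s
arg = 0.027 / (2 * sqrt(4.34e-12 * 1325419200.0))
= 0.178
erfc(0.178) = 0.8013
C = 0.56 * 0.8013 = 0.4487%

0.4487


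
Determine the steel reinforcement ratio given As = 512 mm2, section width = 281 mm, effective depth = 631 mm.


rho = As / (b * d)
= 512 / (281 * 631)
= 0.0029

0.0029


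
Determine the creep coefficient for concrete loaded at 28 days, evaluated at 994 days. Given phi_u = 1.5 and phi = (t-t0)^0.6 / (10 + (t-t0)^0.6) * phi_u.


dt = 994 - 28 = 966
phi = 966^0.6 / (10 + 966^0.6) * 1.5
= 1.291

1.291


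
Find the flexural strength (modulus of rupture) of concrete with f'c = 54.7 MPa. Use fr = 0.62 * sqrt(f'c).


fr = 0.62 * sqrt(54.7)
= 4.585 MPa

4.585


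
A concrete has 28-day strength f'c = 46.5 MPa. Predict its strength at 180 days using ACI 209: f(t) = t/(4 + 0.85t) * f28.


f(180) = 180 / (4 + 0.85 * 180) * 46.5
= 180 / 157.0 * 46.5
= 53.31 MPa

53.31


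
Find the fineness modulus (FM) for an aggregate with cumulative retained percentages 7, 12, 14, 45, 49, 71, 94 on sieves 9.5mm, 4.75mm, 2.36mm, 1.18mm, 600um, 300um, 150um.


FM = sum(cumulative % retained) / 100
= 292 / 100
= 2.92

2.92


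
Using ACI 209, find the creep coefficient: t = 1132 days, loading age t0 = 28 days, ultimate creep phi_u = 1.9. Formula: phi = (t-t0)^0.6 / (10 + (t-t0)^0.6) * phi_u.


dt = 1132 - 28 = 1104
phi = 1104^0.6 / (10 + 1104^0.6) * 1.9
= 1.653

1.653


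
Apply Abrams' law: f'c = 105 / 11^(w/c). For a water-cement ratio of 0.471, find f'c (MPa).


f'c = 105 / 11^0.471
= 105 / 3.094
= 33.94 MPa

33.94


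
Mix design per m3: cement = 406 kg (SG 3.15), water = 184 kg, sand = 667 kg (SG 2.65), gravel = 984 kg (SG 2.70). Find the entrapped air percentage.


Vol cement = 406 / (3.15 * 1000) = 0.128889 m3
Vol water = 184 / 1000 = 0.184 m3
Vol sand = 667 / (2.65 * 1000) = 0.251698 m3
Vol gravel = 984 / (2.70 * 1000) = 0.364444 m3
Total solid + water volume = 0.929031 m3
Air = (1 - 0.929031) * 100 = 7.1%

7.1


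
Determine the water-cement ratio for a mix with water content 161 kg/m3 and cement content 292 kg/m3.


w/c = water / cement
w/c = 161 / 292 = 0.551

0.551


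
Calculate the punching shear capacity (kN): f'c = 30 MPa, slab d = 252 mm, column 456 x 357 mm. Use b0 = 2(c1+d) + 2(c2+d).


b0 = 2*(456 + 252) + 2*(357 + 252) = 2634 mm
Vc = 0.33 * sqrt(30) * 2634 * 252 / 1000
= 1199.75 kN

1199.75


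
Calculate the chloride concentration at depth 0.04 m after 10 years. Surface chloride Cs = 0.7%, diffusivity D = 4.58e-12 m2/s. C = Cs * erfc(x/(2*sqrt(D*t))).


t_seconds = 10 * 365.25 * 24 * 3600 = 315576000.0 s
arg = 0.04 / (2 * sqrt(4.58e-12 * 315576000.0))
= 0.5261
erfc(0.5261) = 0.4569
C = 0.7 * 0.4569 = 0.3198%

0.3198


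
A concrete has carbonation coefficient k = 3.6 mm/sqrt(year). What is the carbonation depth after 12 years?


depth = k * sqrt(t)
= 3.6 * sqrt(12)
= 12.47 mm

12.47


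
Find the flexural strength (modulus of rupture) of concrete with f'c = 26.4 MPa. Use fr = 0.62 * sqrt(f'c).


fr = 0.62 * sqrt(26.4)
= 3.186 MPa

3.186


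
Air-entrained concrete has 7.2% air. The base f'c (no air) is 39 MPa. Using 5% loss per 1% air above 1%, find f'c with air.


Strength loss = (7.2 - 1) * 5 = 31.0%
f'c = 39 * (1 - 31.0/100)
= 26.91 MPa

26.91


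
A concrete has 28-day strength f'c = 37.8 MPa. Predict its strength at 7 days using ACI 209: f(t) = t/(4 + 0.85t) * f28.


f(7) = 7 / (4 + 0.85 * 7) * 37.8
= 7 / 9.95 * 37.8
= 26.59 MPa

26.59


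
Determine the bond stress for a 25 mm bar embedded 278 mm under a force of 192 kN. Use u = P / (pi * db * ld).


u = P / (pi * db * ld)
= 192 * 1000 / (pi * 25 * 278)
= 8.794 MPa

8.794


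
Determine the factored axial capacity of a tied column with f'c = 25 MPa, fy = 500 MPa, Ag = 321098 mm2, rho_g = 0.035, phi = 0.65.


Ast = rho * Ag = 0.035 * 321098 = 11238.43 mm2
phi*Pn = 0.65 * 0.80 * (0.85 * 25 * (321098 - 11238.43) + 500 * 11238.43) / 1000
= 6345.94 kN

6345.94


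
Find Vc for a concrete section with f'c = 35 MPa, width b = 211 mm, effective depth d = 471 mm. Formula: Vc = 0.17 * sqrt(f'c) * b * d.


Vc = 0.17 * sqrt(35) * 211 * 471 / 1000
= 99.95 kN

99.95


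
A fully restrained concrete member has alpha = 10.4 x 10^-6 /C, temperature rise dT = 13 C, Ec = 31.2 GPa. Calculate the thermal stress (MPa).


sigma = alpha * dT * Ec
= 10.4e-6 * 13 * 31.2 * 1000
= 4.218 MPa

4.218


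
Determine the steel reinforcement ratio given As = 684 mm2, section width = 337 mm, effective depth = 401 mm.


rho = As / (b * d)
= 684 / (337 * 401)
= 0.0051

0.0051


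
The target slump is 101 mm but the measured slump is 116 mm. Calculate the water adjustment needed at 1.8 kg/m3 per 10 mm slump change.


Difference = 101 - 116 = -15 mm
Water adjustment = -15 * 1.8 / 10 = -2.7 kg/m3

-2.7
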